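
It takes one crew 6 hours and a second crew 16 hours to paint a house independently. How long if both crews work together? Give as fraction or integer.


Rate of A = 1/6 job per hour
Rate of B = 1/16 job per hour
Combined rate = 1/6 + 1/16
Find common denominator: (16 + 6)/(6*16) = 22/96
Combined rate = 11/48 job per hour
Time together = 1 / (11/48) = 48/11 hours

48/11


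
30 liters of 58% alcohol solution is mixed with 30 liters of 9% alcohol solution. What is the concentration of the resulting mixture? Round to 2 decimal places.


Solute in mixture 1 = 58% of 30 L = 30*58/100 = 87/5 L
Solute in mixture 2 = 9% of 30 L = 30*9/100 = 27/10 L
Total solute = 87/5 + 27/10 = 201/10 L
Total volume = 30 + 30 = 60 L
Final concentration = 201/10/60 * 100 = 33.50%

33.50


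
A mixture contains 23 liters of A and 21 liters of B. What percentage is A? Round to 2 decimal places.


Volume of A = 23 L
Volume of B = 21 L
Total volume = 23 + 21 = 44 L
Percentage of A = (23/44) * 100
= 52.27%

52.27


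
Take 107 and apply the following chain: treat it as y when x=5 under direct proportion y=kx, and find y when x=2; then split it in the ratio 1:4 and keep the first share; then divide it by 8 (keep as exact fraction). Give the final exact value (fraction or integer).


Start with 107.
Step 1: Direct prop: k = (107)/5; new y = k*2 = 107*2/5 = 214/5
Step 2: Split 1:4, first share = 214/5 * 1/5 = 214/25
Step 3: Divide by 8: 214/25 / 8 = 107/100
Final result = 107/100

107/100


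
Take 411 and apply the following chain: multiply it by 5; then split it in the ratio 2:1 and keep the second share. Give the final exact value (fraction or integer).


Start with 411.
Step 1: Multiply by 5: 411 * 5 = 2055
Step 2: Split 2:1, second share = 2055 * 1/3 = 685
Final result = 685

685


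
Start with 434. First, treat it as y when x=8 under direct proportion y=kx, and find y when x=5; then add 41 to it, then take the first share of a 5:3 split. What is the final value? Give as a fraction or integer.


Start with 434.
Step 1: Direct prop: k = (434)/8; new y = k*5 = 434*5/8 = 1085/4
Step 2: Add 41: 1085/4+41=1249/4; split 5:3 first = 1249/4*5/8 = 6245/32
Final result = 6245/32

6245/32


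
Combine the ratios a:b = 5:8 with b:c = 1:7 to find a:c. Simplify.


Given a:b = 5:8 and b:c = 1:7
Make b consistent. Multiply first ratio by 1: a:b = 5:8
Multiply second ratio by 8: b:c = 8:56
Now b = 8 in both, so a:b:c = 5:8:56
Therefore a:c = 5:56
Simplify by GCD: a:c = 5:56

5:56


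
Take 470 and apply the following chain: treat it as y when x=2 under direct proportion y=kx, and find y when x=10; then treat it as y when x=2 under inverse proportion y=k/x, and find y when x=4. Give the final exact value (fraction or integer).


Start with 470.
Step 1: Direct prop: k = (470)/2; new y = k*10 = 470*10/2 = 2350
Step 2: Inverse prop: k = (2350)*2; new y = k/4 = 2350*2/4 = 1175
Final result = 1175

1175


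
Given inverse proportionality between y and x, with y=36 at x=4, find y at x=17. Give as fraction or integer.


Inverse proportion: y = k/x
Find k: k = 4 * 36 = 144
Compute y at x=17: y = 144/17
y = 144/17

144/17


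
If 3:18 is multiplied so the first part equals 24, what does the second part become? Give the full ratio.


Original ratio: 3:18
First term target: 24
Scale factor = 24 / 3 = 8
Multiply second term: 18 * 8 = 144
Equivalent ratio = 24:144

24:144


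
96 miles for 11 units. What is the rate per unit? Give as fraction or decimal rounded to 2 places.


Total miles = 96
Number of units = 11
Unit rate = 96 / 11
= 8.73 miles per unit

8.73


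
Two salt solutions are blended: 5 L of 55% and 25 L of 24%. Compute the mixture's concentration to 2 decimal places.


Solute in mixture 1 = 55% of 5 L = 5*55/100 = 11/4 L
Solute in mixture 2 = 24% of 25 L = 25*24/100 = 6 L
Total solute = 11/4 + 6 = 35/4 L
Total volume = 5 + 25 = 30 L
Final concentration = 35/4/30 * 100 = 29.17%

29.17


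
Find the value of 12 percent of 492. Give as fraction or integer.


Compute 12% of 492
Convert percentage: 12% = 12/100
Multiply: 492 * 12/100
= 5904/100
= 1476/25

1476/25


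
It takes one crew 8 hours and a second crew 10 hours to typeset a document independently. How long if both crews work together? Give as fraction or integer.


Rate of A = 1/8 job per hour
Rate of B = 1/10 job per hour
Combined rate = 1/8 + 1/10
Find common denominator: (10 + 8)/(8*10) = 18/80
Combined rate = 9/40 job per hour
Time together = 1 / (9/40) = 40/9 hours

40/9


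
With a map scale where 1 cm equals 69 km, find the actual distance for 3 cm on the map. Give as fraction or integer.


Map scale: 1 cm = 69 km
Measured distance on map = 3 cm
Set up proportion: 3 * 69 / 1
= 207 / 1
= 207 km

207


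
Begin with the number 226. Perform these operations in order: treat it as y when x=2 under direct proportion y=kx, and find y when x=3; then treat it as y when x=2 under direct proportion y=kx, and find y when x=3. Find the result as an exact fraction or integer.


Start with 226.
Step 1: Direct prop: k = (226)/2; new y = k*3 = 226*3/2 = 339
Step 2: Direct prop: k = (339)/2; new y = k*3 = 339*3/2 = 1017/2
Final result = 1017/2

1017/2


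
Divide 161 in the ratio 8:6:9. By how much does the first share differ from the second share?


Total parts = 8 + 6 + 9 = 23
Value per part = 161 / 23 = 7
Shares: 8*7=56, 6*7=42, 9*7=63
First share = 56, second share = 42
Difference = |56 - 42| = 14

14


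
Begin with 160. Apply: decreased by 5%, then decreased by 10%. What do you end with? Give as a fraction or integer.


Start: 160
Step 1: decrease by 5% => multiply by 95/100
  160 * 95/100 = 152
Step 2: decrease by 10% => multiply by 90/100
  152 * 90/100 = 684/5
Final value = 684/5

684/5


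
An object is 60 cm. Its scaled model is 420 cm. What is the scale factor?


Original length = 60 cm
Scaled length = 420 cm
Scale factor = 420 / 60
= 7

7


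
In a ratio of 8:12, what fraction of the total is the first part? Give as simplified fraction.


Total parts = 8 + 12 = 20
First part fraction = 8/20
Simplify: 8/20 = 2/5

2/5


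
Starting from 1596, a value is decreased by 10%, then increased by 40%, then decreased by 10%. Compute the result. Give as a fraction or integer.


Start: 1596
Step 1: decrease by 10% => multiply by 90/100
  1596 * 90/100 = 7182/5
Step 2: increase by 40% => multiply by 140/100
  7182/5 * 140/100 = 50274/25
Step 3: decrease by 10% => multiply by 90/100
  50274/25 * 90/100 = 226233/125
Final value = 226233/125

226233/125


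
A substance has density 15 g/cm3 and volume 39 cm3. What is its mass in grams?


Using mass = density * volume
Density = 15 g/cm3
Volume = 39 cm3
Mass = 15 * 39
= 585 g

585


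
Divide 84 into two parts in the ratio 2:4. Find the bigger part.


Total parts = 2 + 4 = 6
Value per part = 84 / 6 = 14
First share = 2 * 14 = 28
Second share = 4 * 14 = 56
Larger share = 56

56


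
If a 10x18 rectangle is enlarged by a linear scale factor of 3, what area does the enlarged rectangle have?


Original dimensions: 10 x 18
Enlargement factor = 3
New width = 10 * 3 = 30
New height = 18 * 3 = 54
New area = 30 * 54 = 1620

1620


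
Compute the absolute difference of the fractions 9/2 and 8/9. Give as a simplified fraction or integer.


Simplify: 9/2 = 9/2 and 8/9 = 8/9
Find common denominator: LCD = 18
Convert: 81/18 and 16/18
Difference = |81 - 16|/18 = 65/18
Simplified = 65/18

65/18


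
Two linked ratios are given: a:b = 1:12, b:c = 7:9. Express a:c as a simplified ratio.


Given a:b = 1:12 and b:c = 7:9
Make b consistent. Multiply first ratio by 7: a:b = 7:84
Multiply second ratio by 12: b:c = 84:108
Now b = 84 in both, so a:b:c = 7:84:108
Therefore a:c = 7:108
Simplify by GCD: a:c = 7:108

7:108


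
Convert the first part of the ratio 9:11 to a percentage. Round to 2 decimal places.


Total parts = 9 + 11 = 20
First part fraction = 9/20
Percentage = (9/20) * 100
= 0.45 * 100
= 45.00%

45.00


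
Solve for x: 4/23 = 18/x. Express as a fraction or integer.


Setting up: 4/23 = 18/x
Cross multiply: 4 * x = 23 * 18
4x = 414
x = 414/4
x = 207/2

207/2


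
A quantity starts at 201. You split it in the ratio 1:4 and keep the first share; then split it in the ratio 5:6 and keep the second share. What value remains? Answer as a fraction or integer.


Start with 201.
Step 1: Split 1:4, first share = 201 * 1/5 = 201/5
Step 2: Split 5:6, second share = 201/5 * 6/11 = 1206/55
Final result = 1206/55

1206/55


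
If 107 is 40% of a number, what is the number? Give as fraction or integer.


Given: 107 is 40% of the whole
Set up: 107 = 40/100 * whole
whole = 107 * 100 / 40
whole = 10700 / 40
whole = 535/2

535/2


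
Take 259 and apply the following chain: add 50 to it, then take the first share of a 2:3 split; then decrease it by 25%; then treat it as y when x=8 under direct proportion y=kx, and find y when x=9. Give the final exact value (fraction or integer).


Start with 259.
Step 1: Add 50: 259+50=309; split 2:3 first = 309*2/5 = 618/5
Step 2: Decrease by 25%: 618/5 * 75/100 = 927/10
Step 3: Direct prop: k = (927/10)/8; new y = k*9 = 927/10*9/8 = 8343/80
Final result = 8343/80

8343/80


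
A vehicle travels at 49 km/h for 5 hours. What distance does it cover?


Using distance = speed * time
Speed = 49 km/h
Time = 5 hours
Distance = 49 * 5
= 245 km

245


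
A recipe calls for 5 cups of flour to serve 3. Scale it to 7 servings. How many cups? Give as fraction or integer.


Original: 5 cups for 3 servings
Target servings = 7
Scaling factor = 7/3
New amount = 5 * 7/3
= 35/3
= 35/3 cups

35/3


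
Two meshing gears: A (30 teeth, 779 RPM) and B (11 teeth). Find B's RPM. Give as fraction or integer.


Gear ratio: teeth_A * RPM_A = teeth_B * RPM_B
30 * 779 = 11 * RPM_B
23370 = 11 * RPM_B
RPM_B = 23370 / 11
RPM_B = 23370/11

23370/11


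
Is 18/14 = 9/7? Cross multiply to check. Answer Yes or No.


Cross multiply to check 18/14 = 9/7
Left cross product: 18 * 7 = 126
Right cross product: 14 * 9 = 126
126 = 126
Equal, so proportions match => Yes

Yes


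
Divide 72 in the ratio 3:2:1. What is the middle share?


Ratio = 3:2:1
Total parts = 3 + 2 + 1 = 6
Value per part = 72 / 6 = 12
First share = 3 * 12 = 36
Middle share = 2 * 12 = 24
Third share = 1 * 12 = 12

24


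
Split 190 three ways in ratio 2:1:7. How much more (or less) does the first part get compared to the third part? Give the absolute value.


Total parts = 2 + 1 + 7 = 10
Value per part = 190 / 10 = 19
Shares: 2*19=38, 1*19=19, 7*19=133
First share = 38, third share = 133
Difference = |38 - 133| = 95

95


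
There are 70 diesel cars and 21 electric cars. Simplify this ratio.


Find GCD(70, 21)
GCD = 7
Divide both by 7: 70/7 = 10, 21/7 = 3
Simplified ratio = 10:3

10:3


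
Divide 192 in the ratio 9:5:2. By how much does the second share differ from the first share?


Total parts = 9 + 5 + 2 = 16
Value per part = 192 / 16 = 12
Shares: 9*12=108, 5*12=60, 2*12=24
Second share = 60, first share = 108
Difference = |60 - 108| = 48

48


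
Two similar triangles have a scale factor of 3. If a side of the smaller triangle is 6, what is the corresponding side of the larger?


Similar triangles have proportional sides
Scale factor = 3
Smaller side = 6
Corresponding larger side = 6 * 3
= 18

18


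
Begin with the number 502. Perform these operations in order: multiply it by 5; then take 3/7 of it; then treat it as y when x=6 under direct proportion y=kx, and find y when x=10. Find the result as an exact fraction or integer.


Start with 502.
Step 1: Multiply by 5: 502 * 5 = 2510
Step 2: Take 3/7: 2510 * 3/7 = 7530/7
Step 3: Direct prop: k = (7530/7)/6; new y = k*10 = 7530/7*10/6 = 12550/7
Final result = 12550/7

12550/7


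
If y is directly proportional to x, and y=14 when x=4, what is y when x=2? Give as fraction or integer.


Direct proportion: y = kx
Find k: k = 14/4 = 7/2
Compute y at x=2: y = 7/2 * 2
y = 7

7


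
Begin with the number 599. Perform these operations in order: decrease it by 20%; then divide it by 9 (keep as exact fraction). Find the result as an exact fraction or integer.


Start with 599.
Step 1: Decrease by 20%: 599 * 80/100 = 2396/5
Step 2: Divide by 9: 2396/5 / 9 = 2396/45
Final result = 2396/45

2396/45


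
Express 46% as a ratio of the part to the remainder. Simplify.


Part = 46%, Remainder = 54%
Ratio = 46:54
GCD(46, 54) = 2
Simplify: 23:27 = 23:27

23:27


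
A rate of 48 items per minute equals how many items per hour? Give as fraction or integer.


Converting from per minute to per hour
Rate = 48 items per minute
Multiply by 60: 48 * 60
= 2880 items per hour

2880


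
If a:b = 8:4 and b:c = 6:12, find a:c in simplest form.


Given a:b = 8:4 and b:c = 6:12
Make b consistent. Multiply first ratio by 6: a:b = 48:24
Multiply second ratio by 4: b:c = 24:48
Now b = 24 in both, so a:b:c = 48:24:48
Therefore a:c = 48:48
Simplify by GCD: a:c = 1:1

1:1


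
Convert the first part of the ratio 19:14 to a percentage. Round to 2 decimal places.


Total parts = 19 + 14 = 33
First part fraction = 19/33
Percentage = (19/33) * 100
= 0.575758 * 100
= 57.58%

57.58


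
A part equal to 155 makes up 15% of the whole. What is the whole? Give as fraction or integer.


Given: 155 is 15% of the whole
Set up: 155 = 15/100 * whole
whole = 155 * 100 / 15
whole = 15500 / 15
whole = 3100/3

3100/3


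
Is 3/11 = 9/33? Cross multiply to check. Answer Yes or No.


Cross multiply to check 3/11 = 9/33
Left cross product: 3 * 33 = 99
Right cross product: 11 * 9 = 99
99 = 99
Equal, so proportions match => Yes

Yes


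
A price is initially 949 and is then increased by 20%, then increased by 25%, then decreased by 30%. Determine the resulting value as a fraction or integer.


Start: 949
Step 1: increase by 20% => multiply by 120/100
  949 * 120/100 = 5694/5
Step 2: increase by 25% => multiply by 125/100
  5694/5 * 125/100 = 2847/2
Step 3: decrease by 30% => multiply by 70/100
  2847/2 * 70/100 = 19929/20
Final value = 19929/20

19929/20


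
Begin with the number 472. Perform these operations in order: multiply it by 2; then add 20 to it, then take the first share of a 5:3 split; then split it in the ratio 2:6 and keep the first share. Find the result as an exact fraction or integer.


Start with 472.
Step 1: Multiply by 2: 472 * 2 = 944
Step 2: Add 20: 944+20=964; split 5:3 first = 964*5/8 = 1205/2
Step 3: Split 2:6, first share = 1205/2 * 2/8 = 1205/8
Final result = 1205/8

1205/8


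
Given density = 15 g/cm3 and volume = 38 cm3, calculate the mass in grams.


Using mass = density * volume
Density = 15 g/cm3
Volume = 38 cm3
Mass = 15 * 38
= 570 g

570


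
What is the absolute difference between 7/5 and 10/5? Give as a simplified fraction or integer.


Simplify: 7/5 = 7/5 and 10/5 = 2
Find common denominator: LCD = 5
Convert: 7/5 and 10/5
Difference = |7 - 10|/5 = 3/5
Simplified = 3/5

3/5


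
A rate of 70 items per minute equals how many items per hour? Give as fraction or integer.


Converting from per minute to per hour
Rate = 70 items per minute
Multiply by 60: 70 * 60
= 4200 items per hour

4200


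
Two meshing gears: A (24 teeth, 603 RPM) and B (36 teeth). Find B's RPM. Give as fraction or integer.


Gear ratio: teeth_A * RPM_A = teeth_B * RPM_B
24 * 603 = 36 * RPM_B
14472 = 36 * RPM_B
RPM_B = 14472 / 36
RPM_B = 402

402


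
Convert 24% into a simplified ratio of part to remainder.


Part = 24%, Remainder = 76%
Ratio = 24:76
GCD(24, 76) = 4
Simplify: 6:19 = 6:19

6:19


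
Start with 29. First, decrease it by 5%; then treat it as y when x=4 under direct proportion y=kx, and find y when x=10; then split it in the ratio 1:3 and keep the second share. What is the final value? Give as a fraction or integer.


Start with 29.
Step 1: Decrease by 5%: 29 * 95/100 = 551/20
Step 2: Direct prop: k = (551/20)/4; new y = k*10 = 551/20*10/4 = 551/8
Step 3: Split 1:3, second share = 551/8 * 3/4 = 1653/32
Final result = 1653/32

1653/32


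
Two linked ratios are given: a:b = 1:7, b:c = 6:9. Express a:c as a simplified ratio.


Given a:b = 1:7 and b:c = 6:9
Make b consistent. Multiply first ratio by 6: a:b = 6:42
Multiply second ratio by 7: b:c = 42:63
Now b = 42 in both, so a:b:c = 6:42:63
Therefore a:c = 6:63
Simplify by GCD: a:c = 2:21

2:21


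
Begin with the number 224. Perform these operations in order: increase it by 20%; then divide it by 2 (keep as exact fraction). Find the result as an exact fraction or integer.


Start with 224.
Step 1: Increase by 20%: 224 * 120/100 = 1344/5
Step 2: Divide by 2: 1344/5 / 2 = 672/5
Final result = 672/5

672/5


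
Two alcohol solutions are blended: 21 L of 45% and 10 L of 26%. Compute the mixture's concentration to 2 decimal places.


Solute in mixture 1 = 45% of 21 L = 21*45/100 = 189/20 L
Solute in mixture 2 = 26% of 10 L = 10*26/100 = 13/5 L
Total solute = 189/20 + 13/5 = 241/20 L
Total volume = 21 + 10 = 31 L
Final concentration = 241/20/31 * 100 = 38.87%

38.87


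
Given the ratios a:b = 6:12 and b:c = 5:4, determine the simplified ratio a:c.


Given a:b = 6:12 and b:c = 5:4
Make b consistent. Multiply first ratio by 5: a:b = 30:60
Multiply second ratio by 12: b:c = 60:48
Now b = 60 in both, so a:b:c = 30:60:48
Therefore a:c = 30:48
Simplify by GCD: a:c = 5:8

5:8


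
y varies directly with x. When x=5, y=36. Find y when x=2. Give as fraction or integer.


Direct proportion: y = kx
Find k: k = 36/5 = 36/5
Compute y at x=2: y = 36/5 * 2
y = 72/5

72/5


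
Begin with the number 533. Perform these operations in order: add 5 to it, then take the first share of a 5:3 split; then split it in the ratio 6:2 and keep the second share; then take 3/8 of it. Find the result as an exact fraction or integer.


Start with 533.
Step 1: Add 5: 533+5=538; split 5:3 first = 538*5/8 = 1345/4
Step 2: Split 6:2, second share = 1345/4 * 2/8 = 1345/16
Step 3: Take 3/8: 1345/16 * 3/8 = 4035/128
Final result = 4035/128

4035/128


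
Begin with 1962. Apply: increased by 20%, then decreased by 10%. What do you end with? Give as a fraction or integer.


Start: 1962
Step 1: increase by 20% => multiply by 120/100
  1962 * 120/100 = 11772/5
Step 2: decrease by 10% => multiply by 90/100
  11772/5 * 90/100 = 52974/25
Final value = 52974/25

52974/25


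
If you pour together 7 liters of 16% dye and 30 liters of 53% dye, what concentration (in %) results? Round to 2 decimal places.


Solute in mixture 1 = 16% of 7 L = 7*16/100 = 28/25 L
Solute in mixture 2 = 53% of 30 L = 30*53/100 = 159/10 L
Total solute = 28/25 + 159/10 = 851/50 L
Total volume = 7 + 30 = 37 L
Final concentration = 851/50/37 * 100 = 46.00%

46.00


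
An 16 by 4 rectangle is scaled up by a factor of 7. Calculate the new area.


Original dimensions: 16 x 4
Enlargement factor = 7
New width = 16 * 7 = 112
New height = 4 * 7 = 28
New area = 112 * 28 = 3136

3136


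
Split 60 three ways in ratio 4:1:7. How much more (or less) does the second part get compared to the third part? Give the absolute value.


Total parts = 4 + 1 + 7 = 12
Value per part = 60 / 12 = 5
Shares: 4*5=20, 1*5=5, 7*5=35
Second share = 5, third share = 35
Difference = |5 - 35| = 30

30


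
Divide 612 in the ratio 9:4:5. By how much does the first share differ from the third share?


Total parts = 9 + 4 + 5 = 18
Value per part = 612 / 18 = 34
Shares: 9*34=306, 4*34=136, 5*34=170
First share = 306, third share = 170
Difference = |306 - 170| = 136

136


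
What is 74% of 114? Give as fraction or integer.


Compute 74% of 114
Convert percentage: 74% = 74/100
Multiply: 114 * 74/100
= 8436/100
= 2109/25

2109/25


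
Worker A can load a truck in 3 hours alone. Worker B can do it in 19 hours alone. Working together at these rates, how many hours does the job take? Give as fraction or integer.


Rate of A = 1/3 job per hour
Rate of B = 1/19 job per hour
Combined rate = 1/3 + 1/19
Find common denominator: (19 + 3)/(3*19) = 22/57
Combined rate = 22/57 job per hour
Time together = 1 / (22/57) = 57/22 hours

57/22


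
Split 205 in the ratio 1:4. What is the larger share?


Total parts = 1 + 4 = 5
Value per part = 205 / 5 = 41
First share = 1 * 41 = 41
Second share = 4 * 41 = 164
Larger share = 164

164


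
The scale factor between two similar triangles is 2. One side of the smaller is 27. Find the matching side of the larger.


Similar triangles have proportional sides
Scale factor = 2
Smaller side = 27
Corresponding larger side = 27 * 2
= 54

54


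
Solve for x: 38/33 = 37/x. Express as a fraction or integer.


Setting up: 38/33 = 37/x
Cross multiply: 38 * x = 33 * 37
38x = 1221
x = 1221/38
x = 1221/38

1221/38


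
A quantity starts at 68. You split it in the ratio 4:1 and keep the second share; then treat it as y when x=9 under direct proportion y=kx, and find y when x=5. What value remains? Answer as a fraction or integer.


Start with 68.
Step 1: Split 4:1, second share = 68 * 1/5 = 68/5
Step 2: Direct prop: k = (68/5)/9; new y = k*5 = 68/5*5/9 = 68/9
Final result = 68/9

68/9


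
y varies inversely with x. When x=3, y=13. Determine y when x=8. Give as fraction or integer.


Inverse proportion: y = k/x
Find k: k = 3 * 13 = 39
Compute y at x=8: y = 39/8
y = 39/8

39/8


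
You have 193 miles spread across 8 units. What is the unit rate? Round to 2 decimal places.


Total miles = 193
Number of units = 8
Unit rate = 193 / 8
= 24.13 miles per unit

24.13


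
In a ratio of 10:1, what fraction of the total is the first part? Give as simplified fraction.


Total parts = 10 + 1 = 11
First part fraction = 10/11
Simplify: 10/11 = 10/11

10/11


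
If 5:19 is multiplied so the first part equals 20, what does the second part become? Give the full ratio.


Original ratio: 5:19
First term target: 20
Scale factor = 20 / 5 = 4
Multiply second term: 19 * 4 = 76
Equivalent ratio = 20:76

20:76


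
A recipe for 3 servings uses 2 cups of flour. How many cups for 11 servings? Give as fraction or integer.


Original: 2 cups for 3 servings
Target servings = 11
Scaling factor = 11/3
New amount = 2 * 11/3
= 22/3
= 22/3 cups

22/3


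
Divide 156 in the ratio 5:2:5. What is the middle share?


Ratio = 5:2:5
Total parts = 5 + 2 + 5 = 12
Value per part = 156 / 12 = 13
First share = 5 * 13 = 65
Middle share = 2 * 13 = 26
Third share = 5 * 13 = 65

26


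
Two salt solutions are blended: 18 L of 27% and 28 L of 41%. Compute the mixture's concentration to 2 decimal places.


Solute in mixture 1 = 27% of 18 L = 18*27/100 = 243/50 L
Solute in mixture 2 = 41% of 28 L = 28*41/100 = 287/25 L
Total solute = 243/50 + 287/25 = 817/50 L
Total volume = 18 + 28 = 46 L
Final concentration = 817/50/46 * 100 = 35.52%

35.52


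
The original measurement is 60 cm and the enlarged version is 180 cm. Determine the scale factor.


Original length = 60 cm
Scaled length = 180 cm
Scale factor = 180 / 60
= 3

3


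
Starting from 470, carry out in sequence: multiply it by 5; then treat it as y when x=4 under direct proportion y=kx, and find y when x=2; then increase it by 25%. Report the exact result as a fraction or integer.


Start with 470.
Step 1: Multiply by 5: 470 * 5 = 2350
Step 2: Direct prop: k = (2350)/4; new y = k*2 = 2350*2/4 = 1175
Step 3: Increase by 25%: 1175 * 125/100 = 5875/4
Final result = 5875/4

5875/4


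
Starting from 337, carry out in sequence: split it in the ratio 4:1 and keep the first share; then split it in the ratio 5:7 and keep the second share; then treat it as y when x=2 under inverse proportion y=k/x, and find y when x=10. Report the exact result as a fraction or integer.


Start with 337.
Step 1: Split 4:1, first share = 337 * 4/5 = 1348/5
Step 2: Split 5:7, second share = 1348/5 * 7/12 = 2359/15
Step 3: Inverse prop: k = (2359/15)*2; new y = k/10 = 2359/15*2/10 = 2359/75
Final result = 2359/75

2359/75


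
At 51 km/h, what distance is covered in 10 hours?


Using distance = speed * time
Speed = 51 km/h
Time = 10 hours
Distance = 51 * 10
= 510 km

510


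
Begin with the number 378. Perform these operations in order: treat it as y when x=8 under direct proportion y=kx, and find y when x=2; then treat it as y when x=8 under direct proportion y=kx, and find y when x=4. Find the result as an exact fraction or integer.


Start with 378.
Step 1: Direct prop: k = (378)/8; new y = k*2 = 378*2/8 = 189/2
Step 2: Direct prop: k = (189/2)/8; new y = k*4 = 189/2*4/8 = 189/4
Final result = 189/4

189/4


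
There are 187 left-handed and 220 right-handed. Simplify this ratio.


Find GCD(187, 220)
GCD = 11
Divide both by 11: 187/11 = 17, 220/11 = 20
Simplified ratio = 17:20

17:20


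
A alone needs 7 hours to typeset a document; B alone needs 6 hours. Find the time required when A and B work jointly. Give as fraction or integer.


Rate of A = 1/7 job per hour
Rate of B = 1/6 job per hour
Combined rate = 1/7 + 1/6
Find common denominator: (6 + 7)/(7*6) = 13/42
Combined rate = 13/42 job per hour
Time together = 1 / (13/42) = 42/13 hours

42/13


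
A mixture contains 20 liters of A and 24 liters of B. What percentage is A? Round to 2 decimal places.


Volume of A = 20 L
Volume of B = 24 L
Total volume = 20 + 24 = 44 L
Percentage of A = (20/44) * 100
= 45.45%

45.45


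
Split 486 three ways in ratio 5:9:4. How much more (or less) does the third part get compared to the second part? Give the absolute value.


Total parts = 5 + 9 + 4 = 18
Value per part = 486 / 18 = 27
Shares: 5*27=135, 9*27=243, 4*27=108
Third share = 108, second share = 243
Difference = |108 - 243| = 135

135


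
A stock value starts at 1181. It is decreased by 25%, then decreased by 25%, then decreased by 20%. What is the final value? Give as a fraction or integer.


Start: 1181
Step 1: decrease by 25% => multiply by 75/100
  1181 * 75/100 = 3543/4
Step 2: decrease by 25% => multiply by 75/100
  3543/4 * 75/100 = 10629/16
Step 3: decrease by 20% => multiply by 80/100
  10629/16 * 80/100 = 10629/20
Final value = 10629/20

10629/20


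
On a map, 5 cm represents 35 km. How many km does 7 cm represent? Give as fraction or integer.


Map scale: 5 cm = 35 km
Measured distance on map = 7 cm
Set up proportion: 7 * 35 / 5
= 245 / 5
= 49 km

49


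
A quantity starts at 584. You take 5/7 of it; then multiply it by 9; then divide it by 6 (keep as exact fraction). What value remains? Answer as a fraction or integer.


Start with 584.
Step 1: Take 5/7: 584 * 5/7 = 2920/7
Step 2: Multiply by 9: 2920/7 * 9 = 26280/7
Step 3: Divide by 6: 26280/7 / 6 = 4380/7
Final result = 4380/7

4380/7


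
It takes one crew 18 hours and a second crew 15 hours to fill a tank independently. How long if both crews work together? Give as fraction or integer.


Rate of A = 1/18 job per hour
Rate of B = 1/15 job per hour
Combined rate = 1/18 + 1/15
Find common denominator: (15 + 18)/(18*15) = 33/270
Combined rate = 11/90 job per hour
Time together = 1 / (11/90) = 90/11 hours

90/11


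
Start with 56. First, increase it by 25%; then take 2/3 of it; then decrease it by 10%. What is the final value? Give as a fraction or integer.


Start with 56.
Step 1: Increase by 25%: 56 * 125/100 = 70
Step 2: Take 2/3: 70 * 2/3 = 140/3
Step 3: Decrease by 10%: 140/3 * 90/100 = 42
Final result = 42

42


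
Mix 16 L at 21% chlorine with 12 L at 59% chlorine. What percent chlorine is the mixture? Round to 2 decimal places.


Solute in mixture 1 = 21% of 16 L = 16*21/100 = 84/25 L
Solute in mixture 2 = 59% of 12 L = 12*59/100 = 177/25 L
Total solute = 84/25 + 177/25 = 261/25 L
Total volume = 16 + 12 = 28 L
Final concentration = 261/25/28 * 100 = 37.29%

37.29


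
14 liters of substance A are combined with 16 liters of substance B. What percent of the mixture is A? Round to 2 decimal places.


Volume of A = 14 L
Volume of B = 16 L
Total volume = 14 + 16 = 30 L
Percentage of A = (14/30) * 100
= 46.67%

46.67


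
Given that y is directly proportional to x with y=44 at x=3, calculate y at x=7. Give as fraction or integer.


Direct proportion: y = kx
Find k: k = 44/3 = 44/3
Compute y at x=7: y = 44/3 * 7
y = 308/3

308/3


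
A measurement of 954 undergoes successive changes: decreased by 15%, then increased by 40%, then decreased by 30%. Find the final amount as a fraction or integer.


Start: 954
Step 1: decrease by 15% => multiply by 85/100
  954 * 85/100 = 8109/10
Step 2: increase by 40% => multiply by 140/100
  8109/10 * 140/100 = 56763/50
Step 3: decrease by 30% => multiply by 70/100
  56763/50 * 70/100 = 397341/500
Final value = 397341/500

397341/500


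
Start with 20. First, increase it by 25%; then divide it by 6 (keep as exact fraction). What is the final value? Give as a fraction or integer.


Start with 20.
Step 1: Increase by 25%: 20 * 125/100 = 25
Step 2: Divide by 6: 25 / 6 = 25/6
Final result = 25/6

25/6


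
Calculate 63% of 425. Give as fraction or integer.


Compute 63% of 425
Convert percentage: 63% = 63/100
Multiply: 425 * 63/100
= 26775/100
= 1071/4

1071/4


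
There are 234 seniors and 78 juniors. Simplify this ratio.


Find GCD(234, 78)
GCD = 78
Divide both by 78: 234/78 = 3, 78/78 = 1
Simplified ratio = 3:1

3:1


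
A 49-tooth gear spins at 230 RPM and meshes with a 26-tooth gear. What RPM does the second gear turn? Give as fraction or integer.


Gear ratio: teeth_A * RPM_A = teeth_B * RPM_B
49 * 230 = 26 * RPM_B
11270 = 26 * RPM_B
RPM_B = 11270 / 26
RPM_B = 5635/13

5635/13


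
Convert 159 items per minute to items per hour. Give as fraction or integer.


Converting from per minute to per hour
Rate = 159 items per minute
Multiply by 60: 159 * 60
= 9540 items per hour

9540


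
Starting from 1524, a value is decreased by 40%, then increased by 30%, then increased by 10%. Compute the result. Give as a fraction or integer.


Start: 1524
Step 1: decrease by 40% => multiply by 60/100
  1524 * 60/100 = 4572/5
Step 2: increase by 30% => multiply by 130/100
  4572/5 * 130/100 = 29718/25
Step 3: increase by 10% => multiply by 110/100
  29718/25 * 110/100 = 163449/125
Final value = 163449/125

163449/125


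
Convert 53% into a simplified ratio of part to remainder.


Part = 53%, Remainder = 47%
Ratio = 53:47
GCD(53, 47) = 1
Simplify: 53:47 = 53:47

53:47


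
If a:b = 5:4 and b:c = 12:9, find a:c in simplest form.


Given a:b = 5:4 and b:c = 12:9
Make b consistent. Multiply first ratio by 12: a:b = 60:48
Multiply second ratio by 4: b:c = 48:36
Now b = 48 in both, so a:b:c = 60:48:36
Therefore a:c = 60:36
Simplify by GCD: a:c = 5:3

5:3


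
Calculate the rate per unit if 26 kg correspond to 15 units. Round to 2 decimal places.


Total kg = 26
Number of units = 15
Unit rate = 26 / 15
= 1.73 kg per unit

1.73


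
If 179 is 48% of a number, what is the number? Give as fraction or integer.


Given: 179 is 48% of the whole
Set up: 179 = 48/100 * whole
whole = 179 * 100 / 48
whole = 17900 / 48
whole = 4475/12

4475/12


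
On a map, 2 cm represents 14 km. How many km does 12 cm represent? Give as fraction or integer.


Map scale: 2 cm = 14 km
Measured distance on map = 12 cm
Set up proportion: 12 * 14 / 2
= 168 / 2
= 84 km

84


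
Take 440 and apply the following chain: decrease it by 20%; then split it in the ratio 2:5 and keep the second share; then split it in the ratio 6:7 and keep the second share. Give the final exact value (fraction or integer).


Start with 440.
Step 1: Decrease by 20%: 440 * 80/100 = 352
Step 2: Split 2:5, second share = 352 * 5/7 = 1760/7
Step 3: Split 6:7, second share = 1760/7 * 7/13 = 1760/13
Final result = 1760/13

1760/13


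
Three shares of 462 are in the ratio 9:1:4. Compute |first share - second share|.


Total parts = 9 + 1 + 4 = 14
Value per part = 462 / 14 = 33
Shares: 9*33=297, 1*33=33, 4*33=132
First share = 297, second share = 33
Difference = |297 - 33| = 264

264


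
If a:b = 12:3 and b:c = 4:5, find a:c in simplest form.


Given a:b = 12:3 and b:c = 4:5
Make b consistent. Multiply first ratio by 4: a:b = 48:12
Multiply second ratio by 3: b:c = 12:15
Now b = 12 in both, so a:b:c = 48:12:15
Therefore a:c = 48:15
Simplify by GCD: a:c = 16:5

16:5


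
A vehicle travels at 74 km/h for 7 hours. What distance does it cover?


Using distance = speed * time
Speed = 74 km/h
Time = 7 hours
Distance = 74 * 7
= 518 km

518


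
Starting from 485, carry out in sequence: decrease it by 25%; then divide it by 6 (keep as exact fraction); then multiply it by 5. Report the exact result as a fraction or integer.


Start with 485.
Step 1: Decrease by 25%: 485 * 75/100 = 1455/4
Step 2: Divide by 6: 1455/4 / 6 = 485/8
Step 3: Multiply by 5: 485/8 * 5 = 2425/8
Final result = 2425/8

2425/8


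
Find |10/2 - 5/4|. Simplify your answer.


Simplify: 10/2 = 5 and 5/4 = 5/4
Find common denominator: LCD = 4
Convert: 20/4 and 5/4
Difference = |20 - 5|/4 = 15/4
Simplified = 15/4

15/4


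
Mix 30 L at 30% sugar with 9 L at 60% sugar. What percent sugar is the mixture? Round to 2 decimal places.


Solute in mixture 1 = 30% of 30 L = 30*30/100 = 9 L
Solute in mixture 2 = 60% of 9 L = 9*60/100 = 27/5 L
Total solute = 9 + 27/5 = 72/5 L
Total volume = 30 + 9 = 39 L
Final concentration = 72/5/39 * 100 = 36.92%

36.92


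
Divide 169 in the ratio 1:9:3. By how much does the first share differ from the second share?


Total parts = 1 + 9 + 3 = 13
Value per part = 169 / 13 = 13
Shares: 1*13=13, 9*13=117, 3*13=39
First share = 13, second share = 117
Difference = |13 - 117| = 104

104


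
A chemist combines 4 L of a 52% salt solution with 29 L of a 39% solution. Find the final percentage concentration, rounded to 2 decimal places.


Solute in mixture 1 = 52% of 4 L = 4*52/100 = 52/25 L
Solute in mixture 2 = 39% of 29 L = 29*39/100 = 1131/100 L
Total solute = 52/25 + 1131/100 = 1339/100 L
Total volume = 4 + 29 = 33 L
Final concentration = 1339/100/33 * 100 = 40.58%

40.58


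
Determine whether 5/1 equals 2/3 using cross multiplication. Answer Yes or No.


Cross multiply to check 5/1 = 2/3
Left cross product: 5 * 3 = 15
Right cross product: 1 * 2 = 2
15 != 2
Not equal, so proportions differ => No

No


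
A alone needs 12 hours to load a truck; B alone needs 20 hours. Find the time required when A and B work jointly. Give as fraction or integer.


Rate of A = 1/12 job per hour
Rate of B = 1/20 job per hour
Combined rate = 1/12 + 1/20
Find common denominator: (20 + 12)/(12*20) = 32/240
Combined rate = 2/15 job per hour
Time together = 1 / (2/15) = 15/2 hours

15/2


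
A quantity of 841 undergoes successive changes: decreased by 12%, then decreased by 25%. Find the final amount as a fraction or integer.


Start: 841
Step 1: decrease by 12% => multiply by 88/100
  841 * 88/100 = 18502/25
Step 2: decrease by 25% => multiply by 75/100
  18502/25 * 75/100 = 27753/50
Final value = 27753/50

27753/50


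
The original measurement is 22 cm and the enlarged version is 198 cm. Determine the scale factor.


Original length = 22 cm
Scaled length = 198 cm
Scale factor = 198 / 22
= 9

9


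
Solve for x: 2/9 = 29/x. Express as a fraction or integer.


Setting up: 2/9 = 29/x
Cross multiply: 2 * x = 9 * 29
2x = 261
x = 261/2
x = 261/2

261/2


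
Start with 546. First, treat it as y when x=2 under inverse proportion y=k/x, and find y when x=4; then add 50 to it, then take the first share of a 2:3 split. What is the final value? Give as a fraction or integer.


Start with 546.
Step 1: Inverse prop: k = (546)*2; new y = k/4 = 546*2/4 = 273
Step 2: Add 50: 273+50=323; split 2:3 first = 323*2/5 = 646/5
Final result = 646/5

646/5


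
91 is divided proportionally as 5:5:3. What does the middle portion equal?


Ratio = 5:5:3
Total parts = 5 + 5 + 3 = 13
Value per part = 91 / 13 = 7
First share = 5 * 7 = 35
Middle share = 5 * 7 = 35
Third share = 3 * 7 = 21

35


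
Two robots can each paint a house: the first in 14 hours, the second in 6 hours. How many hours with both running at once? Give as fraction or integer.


Rate of A = 1/14 job per hour
Rate of B = 1/6 job per hour
Combined rate = 1/14 + 1/6
Find common denominator: (6 + 14)/(14*6) = 20/84
Combined rate = 5/21 job per hour
Time together = 1 / (5/21) = 21/5 hours

21/5


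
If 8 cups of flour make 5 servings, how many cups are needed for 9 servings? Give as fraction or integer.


Original: 8 cups for 5 servings
Target servings = 9
Scaling factor = 9/5
New amount = 8 * 9/5
= 72/5
= 72/5 cups

72/5


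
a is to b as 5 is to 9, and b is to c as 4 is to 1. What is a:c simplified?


Given a:b = 5:9 and b:c = 4:1
Make b consistent. Multiply first ratio by 4: a:b = 20:36
Multiply second ratio by 9: b:c = 36:9
Now b = 36 in both, so a:b:c = 20:36:9
Therefore a:c = 20:9
Simplify by GCD: a:c = 20:9

20:9


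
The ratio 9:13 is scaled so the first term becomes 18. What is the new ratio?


Original ratio: 9:13
First term target: 18
Scale factor = 18 / 9 = 2
Multiply second term: 13 * 2 = 26
Equivalent ratio = 18:26

18:26


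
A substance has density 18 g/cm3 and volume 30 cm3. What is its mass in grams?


Using mass = density * volume
Density = 18 g/cm3
Volume = 30 cm3
Mass = 18 * 30
= 540 g

540


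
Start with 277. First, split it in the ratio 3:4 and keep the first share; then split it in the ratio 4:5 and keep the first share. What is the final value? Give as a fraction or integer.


Start with 277.
Step 1: Split 3:4, first share = 277 * 3/7 = 831/7
Step 2: Split 4:5, first share = 831/7 * 4/9 = 1108/21
Final result = 1108/21

1108/21


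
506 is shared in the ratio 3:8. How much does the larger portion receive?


Total parts = 3 + 8 = 11
Value per part = 506 / 11 = 46
First share = 3 * 46 = 138
Second share = 8 * 46 = 368
Larger share = 368

368


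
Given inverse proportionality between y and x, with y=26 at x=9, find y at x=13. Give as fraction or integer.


Inverse proportion: y = k/x
Find k: k = 9 * 26 = 234
Compute y at x=13: y = 234/13
y = 18

18


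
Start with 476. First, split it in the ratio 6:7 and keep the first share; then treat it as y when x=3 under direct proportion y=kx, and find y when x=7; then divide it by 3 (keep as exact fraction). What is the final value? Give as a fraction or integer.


Start with 476.
Step 1: Split 6:7, first share = 476 * 6/13 = 2856/13
Step 2: Direct prop: k = (2856/13)/3; new y = k*7 = 2856/13*7/3 = 6664/13
Step 3: Divide by 3: 6664/13 / 3 = 6664/39
Final result = 6664/39

6664/39


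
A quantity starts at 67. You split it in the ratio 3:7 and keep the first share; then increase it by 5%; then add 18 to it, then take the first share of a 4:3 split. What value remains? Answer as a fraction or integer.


Start with 67.
Step 1: Split 3:7, first share = 67 * 3/10 = 201/10
Step 2: Increase by 5%: 201/10 * 105/100 = 4221/200
Step 3: Add 18: 4221/200+18=7821/200; split 4:3 first = 7821/200*4/7 = 7821/350
Final result = 7821/350

7821/350


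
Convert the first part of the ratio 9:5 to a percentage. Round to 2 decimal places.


Total parts = 9 + 5 = 14
First part fraction = 9/14
Percentage = (9/14) * 100
= 0.642857 * 100
= 64.29%

64.29


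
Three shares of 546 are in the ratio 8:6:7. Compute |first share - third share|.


Total parts = 8 + 6 + 7 = 21
Value per part = 546 / 21 = 26
Shares: 8*26=208, 6*26=156, 7*26=182
First share = 208, third share = 182
Difference = |208 - 182| = 26

26


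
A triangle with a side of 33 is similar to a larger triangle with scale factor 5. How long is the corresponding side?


Similar triangles have proportional sides
Scale factor = 5
Smaller side = 33
Corresponding larger side = 33 * 5
= 165

165


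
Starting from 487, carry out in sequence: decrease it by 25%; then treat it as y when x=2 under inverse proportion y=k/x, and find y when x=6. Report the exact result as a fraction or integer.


Start with 487.
Step 1: Decrease by 25%: 487 * 75/100 = 1461/4
Step 2: Inverse prop: k = (1461/4)*2; new y = k/6 = 1461/4*2/6 = 487/4
Final result = 487/4

487/4
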